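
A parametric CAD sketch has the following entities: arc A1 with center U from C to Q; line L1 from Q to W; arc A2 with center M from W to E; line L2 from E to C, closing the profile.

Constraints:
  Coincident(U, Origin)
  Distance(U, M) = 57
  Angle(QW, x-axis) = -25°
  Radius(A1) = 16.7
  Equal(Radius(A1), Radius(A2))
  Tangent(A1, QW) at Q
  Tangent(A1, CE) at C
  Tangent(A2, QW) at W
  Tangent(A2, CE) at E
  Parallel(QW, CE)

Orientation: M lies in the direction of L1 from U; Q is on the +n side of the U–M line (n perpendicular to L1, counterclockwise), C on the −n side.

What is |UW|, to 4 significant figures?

59.40

Tangency of A1 to both parallel lines with radius 16.7 puts Q and C at U ± 16.7·n: Q = (7.058, 15.14), C = (-7.058, -15.14). Equal radii place W and E the same way about M: W = M + 16.7·n = (58.72, -8.954), E = M − 16.7·n = (44.60, -39.22). Then |UW| = |W − U| = 59.40.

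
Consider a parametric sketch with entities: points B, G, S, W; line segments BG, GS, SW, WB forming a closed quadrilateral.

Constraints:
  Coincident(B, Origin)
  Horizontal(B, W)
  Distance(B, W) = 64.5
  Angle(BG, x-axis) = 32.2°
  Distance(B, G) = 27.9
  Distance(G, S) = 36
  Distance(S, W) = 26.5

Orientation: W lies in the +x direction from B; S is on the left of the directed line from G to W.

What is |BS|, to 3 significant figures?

63.4

B is at the origin; BW is horizontal with |BW| = 64.5 and W in +x, so W = (64.5, 0). BG runs at 32.2° with |BG| = 27.9, so G = (23.6, 14.9). S is determined by |GS| = 36.0 and |SW| = 26.5 together: it lies at the intersection of circle(G, 36.0) and circle(W, 26.5). With |GW| = 43.5, the foot of the radical line on GW is 28.6 from G and the perpendicular offset is √(36.0² − 28.6²) = 21.9. Taking the left-of-GW solution: S = (57.9, 25.7).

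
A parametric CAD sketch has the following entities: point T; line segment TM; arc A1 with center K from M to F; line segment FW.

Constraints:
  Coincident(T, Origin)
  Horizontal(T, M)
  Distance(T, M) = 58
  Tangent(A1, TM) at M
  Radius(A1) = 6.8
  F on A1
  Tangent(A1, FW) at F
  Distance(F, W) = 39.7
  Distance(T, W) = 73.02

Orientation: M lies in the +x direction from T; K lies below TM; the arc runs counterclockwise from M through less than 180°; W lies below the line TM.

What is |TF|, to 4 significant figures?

51.81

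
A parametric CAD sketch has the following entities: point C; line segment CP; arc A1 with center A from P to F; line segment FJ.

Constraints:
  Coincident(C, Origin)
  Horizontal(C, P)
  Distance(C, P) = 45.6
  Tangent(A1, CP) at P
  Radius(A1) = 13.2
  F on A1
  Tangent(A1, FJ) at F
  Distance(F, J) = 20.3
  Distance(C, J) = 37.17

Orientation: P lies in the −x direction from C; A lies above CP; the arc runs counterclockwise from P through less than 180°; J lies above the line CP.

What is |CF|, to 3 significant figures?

34.4

C is at the origin; C and P share the same y with |CP| = 45.6 and P on the −x side, so P = (-45.6, 0.00). The tangent condition forces AP to be normal to CP, so A = P + (0, 13.2) = (-45.6, 13.2). Since AF ⟂ FJ (tangency), |AJ| = √(13.2² + 20.3²) = 24.2 regardless of where F sits on A1. So J lies on both circle(C, 37.17) and circle(A, 24.2); the above-CP intersection is J = (-25.6, 26.9). F is the foot of the tangent from J: F = (-33.4, 8.15).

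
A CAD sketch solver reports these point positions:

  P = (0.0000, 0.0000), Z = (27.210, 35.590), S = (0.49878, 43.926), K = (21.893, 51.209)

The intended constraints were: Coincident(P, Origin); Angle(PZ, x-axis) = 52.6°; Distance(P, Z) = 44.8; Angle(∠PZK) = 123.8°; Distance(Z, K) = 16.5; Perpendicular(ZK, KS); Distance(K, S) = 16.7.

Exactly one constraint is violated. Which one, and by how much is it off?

Distance(K, S) = 16.7 — off by 5.90.

P = (0.00, 0.00) ✓; PZ at 52.60° ✓; |PZ| = 44.80 ✓; ∠PZK = 123.8° ✓; |ZK| = 16.50 ✓; ∠(ZK, KS) = 90.00° ✓; |KS| = 22.60 ✗.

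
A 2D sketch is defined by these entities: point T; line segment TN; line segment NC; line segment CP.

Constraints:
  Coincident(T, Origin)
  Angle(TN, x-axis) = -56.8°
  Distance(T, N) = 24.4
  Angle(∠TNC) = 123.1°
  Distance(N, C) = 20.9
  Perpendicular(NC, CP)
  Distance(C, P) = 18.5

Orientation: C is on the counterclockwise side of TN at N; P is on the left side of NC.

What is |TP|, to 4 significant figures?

34.28

T is at the origin; TN runs at -56.8° with length 24.4, so N = 24.4·(cos -56.8°, sin -56.8°) = (13.36, -20.42). ∠TNC = 123.1°, so NC runs at -56.8° + (180° − 123.1°) = 0.1000° from the x-axis; with |NC| = 20.9, C = N + 20.9·(cos 0.1000°, sin 0.1000°) = (34.26, -20.38). NC ⟂ CP; with |CP| = 18.5 on the left of NC, P = C + 18.5·(-0.001745, 1.000) = (34.23, -1.881). Then |TP| = |P − T| = 34.28.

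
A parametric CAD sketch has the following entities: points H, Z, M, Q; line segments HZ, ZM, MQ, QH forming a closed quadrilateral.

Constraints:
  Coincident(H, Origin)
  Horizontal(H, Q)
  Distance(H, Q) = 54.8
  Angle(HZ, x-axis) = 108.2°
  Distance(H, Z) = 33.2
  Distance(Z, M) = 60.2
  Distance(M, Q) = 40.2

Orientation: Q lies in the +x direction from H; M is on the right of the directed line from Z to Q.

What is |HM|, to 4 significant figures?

28.64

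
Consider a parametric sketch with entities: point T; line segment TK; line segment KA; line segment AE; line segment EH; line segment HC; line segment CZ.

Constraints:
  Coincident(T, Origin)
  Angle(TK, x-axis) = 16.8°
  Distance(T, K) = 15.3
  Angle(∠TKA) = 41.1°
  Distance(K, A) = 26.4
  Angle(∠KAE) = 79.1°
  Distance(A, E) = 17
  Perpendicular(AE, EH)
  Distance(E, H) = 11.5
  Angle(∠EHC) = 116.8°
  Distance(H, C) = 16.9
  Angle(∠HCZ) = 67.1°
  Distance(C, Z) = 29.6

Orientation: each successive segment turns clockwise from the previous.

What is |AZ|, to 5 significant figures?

10.412

T is at the origin; TK runs at 16.8° with length 15.3, so K = (14.647, 4.4222). ∠TKA = 41.1° gives KA at -122.10° from the x-axis; with |KA| = 26.4, A = (0.61807, -17.942). ∠KAE = 79.1° gives AE at 137.00° from the x-axis; with |AE| = 17.0, E = (-11.815, -6.3479). The perpendicularity gives EH at right angles to AE, so EH runs at 47.000°; with |EH| = 11.5, H = (-3.9720, 2.0627). ∠EHC = 116.8° gives HC at -16.200° from the x-axis; with |HC| = 16.9, C = (12.257, -2.6522). ∠HCZ = 67.1° gives CZ at -129.10° from the x-axis; with |CZ| = 29.6, Z = (-6.4110, -25.623). Then |AZ| = |Z − A| = 10.412.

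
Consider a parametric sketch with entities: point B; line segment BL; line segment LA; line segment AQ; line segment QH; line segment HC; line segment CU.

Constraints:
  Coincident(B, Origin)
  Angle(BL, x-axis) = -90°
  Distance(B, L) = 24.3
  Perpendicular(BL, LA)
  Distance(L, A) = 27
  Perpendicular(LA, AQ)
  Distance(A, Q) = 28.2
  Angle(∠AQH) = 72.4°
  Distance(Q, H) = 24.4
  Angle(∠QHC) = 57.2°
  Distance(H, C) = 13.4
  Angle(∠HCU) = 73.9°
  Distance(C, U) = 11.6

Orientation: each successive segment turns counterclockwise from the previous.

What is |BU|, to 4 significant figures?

18.74

B is at the origin; BL runs at -90.0° with length 24.3, so L = (1.488e-15, -24.30). The perpendicularity gives LA at right angles to BL, so LA runs at 0.000°; with |LA| = 27.0, A = (27.00, -24.30). The perpendicularity gives AQ at right angles to LA, so AQ runs at 90.00°; with |AQ| = 28.2, Q = (27.00, 3.900). ∠AQH = 72.4° gives QH at -162.4° from the x-axis; with |QH| = 24.4, H = (3.742, -3.478). ∠QHC = 57.2° gives HC at -39.60° from the x-axis; with |HC| = 13.4, C = (14.07, -12.02). ∠HCU = 73.9° gives CU at 66.50° from the x-axis; with |CU| = 11.6, U = (18.69, -1.381). Then |BU| = |U − B| = 18.74.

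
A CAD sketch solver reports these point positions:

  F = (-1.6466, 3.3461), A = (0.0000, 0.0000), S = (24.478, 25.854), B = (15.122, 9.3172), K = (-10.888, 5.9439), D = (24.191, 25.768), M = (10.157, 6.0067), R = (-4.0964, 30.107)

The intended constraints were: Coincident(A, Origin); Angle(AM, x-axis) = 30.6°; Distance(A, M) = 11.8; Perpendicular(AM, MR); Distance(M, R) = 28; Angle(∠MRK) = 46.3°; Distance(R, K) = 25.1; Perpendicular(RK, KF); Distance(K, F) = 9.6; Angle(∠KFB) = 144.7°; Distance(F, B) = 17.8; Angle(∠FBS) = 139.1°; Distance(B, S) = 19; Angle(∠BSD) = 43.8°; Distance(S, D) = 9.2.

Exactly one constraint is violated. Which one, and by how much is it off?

Distance(S, D) = 9.2 — off by 8.90.

A = (0.00, 0.00) ✓; AM at 30.60° ✓; |AM| = 11.80 ✓; ∠(AM, MR) = 90.00° ✓; |MR| = 28.00 ✓; ∠MRK = 46.30° ✓; |RK| = 25.10 ✓; ∠(RK, KF) = 90.00° ✓; |KF| = 9.600 ✓; ∠KFB = 144.7° ✓; |FB| = 17.80 ✓; ∠FBS = 139.1° ✓; |BS| = 19.00 ✓; ∠BSD = 43.82° ✓; |SD| = 0.2996 ✗.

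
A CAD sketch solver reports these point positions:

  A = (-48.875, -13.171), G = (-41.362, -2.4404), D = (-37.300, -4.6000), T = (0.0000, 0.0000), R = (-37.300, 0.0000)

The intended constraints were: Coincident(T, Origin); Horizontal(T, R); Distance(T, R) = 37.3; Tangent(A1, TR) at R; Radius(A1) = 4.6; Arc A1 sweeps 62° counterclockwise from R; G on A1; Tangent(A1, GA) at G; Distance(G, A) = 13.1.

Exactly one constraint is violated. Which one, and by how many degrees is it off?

Tangent(A1, GA) at G — off by 7.00°.

T = (0.00, 0.00) ✓; T.y = 0.00, R.y = 0.00 ✓; |TR| = 37.30 ✓; ∠(DR, RT) = 90.00° ✓; |DR| = 4.600 ✓; bearing(D→G) − bearing(D→R) = 62.00° ✓; |DG| = 4.600 ✓; ∠(DG, GA) = 97.00° ✗; |GA| = 13.10 ✓.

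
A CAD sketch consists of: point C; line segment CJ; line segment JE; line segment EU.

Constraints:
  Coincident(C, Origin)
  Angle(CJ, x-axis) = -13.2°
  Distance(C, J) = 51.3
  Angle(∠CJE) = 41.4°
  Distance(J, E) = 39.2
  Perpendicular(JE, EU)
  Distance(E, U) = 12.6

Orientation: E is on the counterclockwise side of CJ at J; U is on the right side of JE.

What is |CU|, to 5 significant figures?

46.531

C is at the origin; CJ runs at -13.2° with length 51.3, so J = 51.3·(cos -13.2°, sin -13.2°) = (49.945, -11.714). ∠CJE = 41.4°, so JE runs at -13.2° + (180° − 41.4°) = 125.40° from the x-axis; with |JE| = 39.2, E = J + 39.2·(cos 125.40°, sin 125.40°) = (27.237, 20.239). JE ⟂ EU; with |EU| = 12.6 on the right of JE, U = E + 12.6·(0.81513, 0.57928) = (37.507, 27.538). Then |CU| = |U − C| = 46.531.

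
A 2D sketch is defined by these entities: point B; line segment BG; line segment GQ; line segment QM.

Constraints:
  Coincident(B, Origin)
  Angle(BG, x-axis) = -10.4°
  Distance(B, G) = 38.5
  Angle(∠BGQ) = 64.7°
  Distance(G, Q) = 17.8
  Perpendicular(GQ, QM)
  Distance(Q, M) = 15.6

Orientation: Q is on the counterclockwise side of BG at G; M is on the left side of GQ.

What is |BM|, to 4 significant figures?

19.25

B is at the origin; BG runs at -10.4° with length 38.5, so G = 38.5·(cos -10.4°, sin -10.4°) = (37.87, -6.950). ∠BGQ = 64.7°, so GQ runs at -10.4° + (180° − 64.7°) = 104.9° from the x-axis; with |GQ| = 17.8, Q = G + 17.8·(cos 104.9°, sin 104.9°) = (33.29, 10.25). GQ ⟂ QM; with |QM| = 15.6 on the left of GQ, M = Q + 15.6·(-0.9664, -0.2571) = (18.22, 6.240). Then |BM| = |M − B| = 19.25.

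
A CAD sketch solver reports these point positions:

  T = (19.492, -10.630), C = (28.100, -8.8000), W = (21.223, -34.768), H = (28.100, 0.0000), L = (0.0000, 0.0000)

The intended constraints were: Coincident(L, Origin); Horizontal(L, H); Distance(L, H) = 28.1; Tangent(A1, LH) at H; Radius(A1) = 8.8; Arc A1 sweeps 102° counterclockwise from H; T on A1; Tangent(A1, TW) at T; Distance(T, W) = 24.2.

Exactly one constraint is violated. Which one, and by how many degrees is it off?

Tangent(A1, TW) at T — off by 7.90°.

L = (0.00, 0.00) ✓; L.y = 0.00, H.y = 0.00 ✓; |LH| = 28.10 ✓; ∠(CH, HL) = 90.00° ✓; |CH| = 8.800 ✓; bearing(C→T) − bearing(C→H) = 102.0° ✓; |CT| = 8.800 ✓; ∠(CT, TW) = 97.90° ✗; |TW| = 24.20 ✓.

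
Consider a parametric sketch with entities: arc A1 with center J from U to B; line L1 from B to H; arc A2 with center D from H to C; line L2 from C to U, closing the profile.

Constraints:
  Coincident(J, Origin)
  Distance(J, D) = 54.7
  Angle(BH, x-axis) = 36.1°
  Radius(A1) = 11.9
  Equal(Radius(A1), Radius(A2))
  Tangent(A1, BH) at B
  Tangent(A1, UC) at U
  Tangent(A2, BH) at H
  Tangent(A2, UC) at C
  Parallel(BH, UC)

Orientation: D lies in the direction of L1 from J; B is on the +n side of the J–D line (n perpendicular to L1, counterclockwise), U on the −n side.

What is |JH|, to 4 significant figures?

55.98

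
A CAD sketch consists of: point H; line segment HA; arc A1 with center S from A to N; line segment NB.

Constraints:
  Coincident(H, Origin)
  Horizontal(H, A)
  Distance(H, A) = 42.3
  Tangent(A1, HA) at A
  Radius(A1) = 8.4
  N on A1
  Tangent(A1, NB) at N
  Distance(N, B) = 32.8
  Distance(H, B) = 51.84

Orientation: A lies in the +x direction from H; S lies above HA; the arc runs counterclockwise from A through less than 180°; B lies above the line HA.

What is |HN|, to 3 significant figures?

51.1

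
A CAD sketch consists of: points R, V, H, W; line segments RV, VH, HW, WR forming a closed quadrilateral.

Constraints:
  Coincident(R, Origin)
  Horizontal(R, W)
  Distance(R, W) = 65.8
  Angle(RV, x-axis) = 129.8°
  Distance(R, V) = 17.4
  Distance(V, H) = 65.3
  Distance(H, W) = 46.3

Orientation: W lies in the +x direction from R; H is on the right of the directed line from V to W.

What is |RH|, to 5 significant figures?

47.959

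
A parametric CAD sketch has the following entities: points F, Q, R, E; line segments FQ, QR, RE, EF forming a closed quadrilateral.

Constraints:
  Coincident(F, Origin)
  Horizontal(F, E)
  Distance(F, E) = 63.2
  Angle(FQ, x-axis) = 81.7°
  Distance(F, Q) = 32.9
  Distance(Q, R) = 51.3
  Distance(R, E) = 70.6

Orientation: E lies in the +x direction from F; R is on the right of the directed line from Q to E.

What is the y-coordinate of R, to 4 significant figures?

-17.79

F is at the origin; F and E share the same y with |FE| = 63.2 and E in +x, so E = (63.2, 0). FQ runs at 81.7° with |FQ| = 32.9, so Q = (4.749, 32.56). R is determined by |QR| = 51.3 and |RE| = 70.6 together: it lies at the intersection of circle(Q, 51.3) and circle(E, 70.6). With |QE| = 66.91, the foot of the radical line on QE is 15.87 from Q and the perpendicular offset is √(51.3² − 15.87²) = 48.78. Taking the right-of-QE solution: R = (-5.123, -17.79).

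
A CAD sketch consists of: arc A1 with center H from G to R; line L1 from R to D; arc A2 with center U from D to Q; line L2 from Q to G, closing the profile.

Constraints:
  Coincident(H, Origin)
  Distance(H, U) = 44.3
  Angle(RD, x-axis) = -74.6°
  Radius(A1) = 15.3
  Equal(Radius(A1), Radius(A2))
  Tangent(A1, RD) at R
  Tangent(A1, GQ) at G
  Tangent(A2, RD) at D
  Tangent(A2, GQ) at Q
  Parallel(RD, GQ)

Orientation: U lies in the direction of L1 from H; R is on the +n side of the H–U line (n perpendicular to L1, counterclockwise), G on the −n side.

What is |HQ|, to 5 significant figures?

46.868

The slot axis is L1's direction at -74.6°, so u = (cos -74.6°, sin -74.6°) = (0.26556, -0.96410) and n = (−sin -74.6°, cos -74.6°) = (0.96410, 0.26556). H is at the origin and U lies 44.3 along u from H, so U = 44.3·u = (11.764, -42.709). Tangency of A1 to both parallel lines with radius 15.3 puts R and G at H ± 15.3·n: R = (14.751, 4.0630), G = (-14.751, -4.0630). Equal radii place D and Q the same way about U: D = U + 15.3·n = (26.515, -38.646), Q = U − 15.3·n = (-2.9865, -46.772). Then |HQ| = |Q − H| = 46.868.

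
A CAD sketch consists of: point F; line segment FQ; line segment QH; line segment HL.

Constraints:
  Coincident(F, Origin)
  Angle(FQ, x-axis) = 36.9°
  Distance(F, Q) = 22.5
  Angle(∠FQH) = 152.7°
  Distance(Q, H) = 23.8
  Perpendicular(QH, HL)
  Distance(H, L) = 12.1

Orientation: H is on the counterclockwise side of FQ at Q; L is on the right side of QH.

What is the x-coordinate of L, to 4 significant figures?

39.25

F is at the origin; FQ runs at 36.9° with length 22.5, so Q = 22.5·(cos 36.9°, sin 36.9°) = (17.99, 13.51). ∠FQH = 152.7°, so QH runs at 36.9° + (180° − 152.7°) = 64.20° from the x-axis; with |QH| = 23.8, H = Q + 23.8·(cos 64.20°, sin 64.20°) = (28.35, 34.94). The perpendicularity gives HL at right angles to QH; with |HL| = 12.1 on the right of QH, L = H + 12.1·(0.9003, -0.4352) = (39.25, 29.67). So L.x = 39.25.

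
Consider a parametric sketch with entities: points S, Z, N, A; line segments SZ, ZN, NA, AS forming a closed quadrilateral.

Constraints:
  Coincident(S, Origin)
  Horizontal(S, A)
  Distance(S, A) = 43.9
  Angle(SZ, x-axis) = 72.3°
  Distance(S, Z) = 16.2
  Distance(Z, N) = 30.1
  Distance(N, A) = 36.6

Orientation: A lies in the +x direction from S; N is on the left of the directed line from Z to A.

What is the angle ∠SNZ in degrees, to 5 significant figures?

12.274°

Checks: |ZN| = 30.10 ✓; |NA| = 36.60 ✓.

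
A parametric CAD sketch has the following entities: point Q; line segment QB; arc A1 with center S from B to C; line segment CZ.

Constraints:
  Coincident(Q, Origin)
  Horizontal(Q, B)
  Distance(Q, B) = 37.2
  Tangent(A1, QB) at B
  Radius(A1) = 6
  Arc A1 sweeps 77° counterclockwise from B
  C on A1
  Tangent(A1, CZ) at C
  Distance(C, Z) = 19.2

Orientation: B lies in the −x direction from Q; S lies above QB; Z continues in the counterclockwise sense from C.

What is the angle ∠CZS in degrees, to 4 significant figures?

17.35°

Q is at the origin; Q and B share the same y with |QB| = 37.2 and B on the −x side, so B = (-37.20, 0.000). The tangent condition forces SB to be normal to QB, so S = B + (0, 6) = (-37.20, 6.000). On A1, B sits at bearing -90° from S; a 77° counterclockwise sweep puts C at bearing -13°, so C = S + 6.0·(cos -13°, sin -13°) = (-31.35, 4.650). Since A1 is tangent to CZ there, SC ⟂ CZ, so CZ runs along (−sin -13°, cos -13°); with |CZ| = 19.2, Z = (-27.03, 23.36). Then cos ∠CZS = ZC·ZS / (|ZC||ZS|), giving 17.35°.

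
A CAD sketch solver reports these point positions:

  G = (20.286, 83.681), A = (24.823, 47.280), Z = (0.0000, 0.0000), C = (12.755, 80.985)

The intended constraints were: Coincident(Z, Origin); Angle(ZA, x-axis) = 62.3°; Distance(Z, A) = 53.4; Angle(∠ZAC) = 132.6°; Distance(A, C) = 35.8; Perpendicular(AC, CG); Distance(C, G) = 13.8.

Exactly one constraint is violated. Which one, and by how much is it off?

Distance(C, G) = 13.8 — off by 5.80.

Z = (0.00, 0.00) ✓; ZA at 62.30° ✓; |ZA| = 53.40 ✓; ∠ZAC = 132.6° ✓; |AC| = 35.80 ✓; ∠(AC, CG) = 90.00° ✓; |CG| = 7.999 ✗.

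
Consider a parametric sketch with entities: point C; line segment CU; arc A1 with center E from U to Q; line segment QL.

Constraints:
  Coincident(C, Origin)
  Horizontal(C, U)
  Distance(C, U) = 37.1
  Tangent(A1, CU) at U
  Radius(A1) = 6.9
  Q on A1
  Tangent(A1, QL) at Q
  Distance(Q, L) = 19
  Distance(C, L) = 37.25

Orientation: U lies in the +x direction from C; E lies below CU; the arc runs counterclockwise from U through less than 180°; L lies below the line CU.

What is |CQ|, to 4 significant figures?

30.85

C is at the origin; C and U share the same y with |CU| = 37.1 and U on the +x side, so U = (37.10, 0.000). Since A1 is tangent to CU there, EU ⟂ CU, so E = U + (0, -6.9) = (37.10, -6.900). Since EQ ⟂ QL (tangency), |EL| = √(6.9² + 19.0²) = 20.21 regardless of where Q sits on A1. So L lies on both circle(C, 37.25) and circle(E, 20.21); the below-CU intersection is L = (27.77, -24.83). Q is the foot of the tangent from L: Q = (30.26, -5.995).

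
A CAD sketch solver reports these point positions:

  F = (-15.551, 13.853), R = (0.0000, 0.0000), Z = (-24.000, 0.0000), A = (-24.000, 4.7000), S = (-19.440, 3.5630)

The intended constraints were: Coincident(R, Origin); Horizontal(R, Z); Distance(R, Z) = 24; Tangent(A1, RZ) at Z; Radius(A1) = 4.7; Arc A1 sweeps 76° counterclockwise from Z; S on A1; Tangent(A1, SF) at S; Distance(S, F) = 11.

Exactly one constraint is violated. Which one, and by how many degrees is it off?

Tangent(A1, SF) at S — off by 6.70°.

R = (0.00, 0.00) ✓; R.y = 0.00, Z.y = 0.00 ✓; |RZ| = 24.00 ✓; ∠(AZ, ZR) = 90.00° ✓; |AZ| = 4.700 ✓; bearing(A→S) − bearing(A→Z) = 76.00° ✓; |AS| = 4.700 ✓; ∠(AS, SF) = 96.70° ✗; |SF| = 11.00 ✓.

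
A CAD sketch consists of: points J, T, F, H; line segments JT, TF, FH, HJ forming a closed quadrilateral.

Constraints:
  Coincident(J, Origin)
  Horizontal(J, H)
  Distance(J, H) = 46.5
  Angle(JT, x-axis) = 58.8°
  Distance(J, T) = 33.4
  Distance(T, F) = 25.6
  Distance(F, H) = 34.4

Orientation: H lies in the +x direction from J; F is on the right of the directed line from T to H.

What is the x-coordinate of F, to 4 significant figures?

12.28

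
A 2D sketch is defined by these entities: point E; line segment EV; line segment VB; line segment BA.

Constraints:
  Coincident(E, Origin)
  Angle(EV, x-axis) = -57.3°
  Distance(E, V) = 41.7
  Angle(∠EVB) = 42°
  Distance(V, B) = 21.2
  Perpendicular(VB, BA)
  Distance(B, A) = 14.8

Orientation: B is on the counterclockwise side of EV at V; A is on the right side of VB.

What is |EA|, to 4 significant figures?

43.81

∠EVB = 42.0°, so VB runs at -57.3° + (180° − 42.0°) = 80.70° from the x-axis; with |VB| = 21.2, B = V + 21.2·(cos 80.70°, sin 80.70°) = (25.95, -14.17). VB is perpendicular to BA; with |BA| = 14.8 on the right of VB, A = B + 14.8·(0.9869, -0.1616) = (40.56, -16.56). Then |EA| = |A − E| = 43.81.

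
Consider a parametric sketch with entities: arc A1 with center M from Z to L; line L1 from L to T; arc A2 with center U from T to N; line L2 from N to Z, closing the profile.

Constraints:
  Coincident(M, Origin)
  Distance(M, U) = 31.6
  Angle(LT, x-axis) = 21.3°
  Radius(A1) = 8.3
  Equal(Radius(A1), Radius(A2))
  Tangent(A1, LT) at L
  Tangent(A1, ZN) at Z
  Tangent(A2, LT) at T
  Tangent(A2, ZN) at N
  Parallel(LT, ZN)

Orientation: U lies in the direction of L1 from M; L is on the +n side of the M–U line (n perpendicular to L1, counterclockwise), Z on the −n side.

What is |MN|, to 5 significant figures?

32.672

The slot axis is L1's direction at 21.3°, so u = (cos 21.3°, sin 21.3°) = (0.93169, 0.36325) and n = (−sin 21.3°, cos 21.3°) = (-0.36325, 0.93169). M is at the origin and U lies 31.6 along u from M, so U = 31.6·u = (29.441, 11.479). Tangency of A1 to both parallel lines with radius 8.3 puts L and Z at M ± 8.3·n: L = (-3.0150, 7.7330), Z = (3.0150, -7.7330). Equal radii place T and N the same way about U: T = U + 8.3·n = (26.426, 19.212), N = U − 8.3·n = (32.456, 3.7457). Then |MN| = |N − M| = 32.672.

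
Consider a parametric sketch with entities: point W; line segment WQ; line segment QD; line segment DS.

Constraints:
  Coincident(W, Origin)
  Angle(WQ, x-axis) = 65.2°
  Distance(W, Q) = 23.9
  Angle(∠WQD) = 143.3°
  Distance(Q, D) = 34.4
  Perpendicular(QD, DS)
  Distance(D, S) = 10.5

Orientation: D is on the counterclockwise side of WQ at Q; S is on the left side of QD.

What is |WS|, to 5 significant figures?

53.696

W is at the origin; WQ runs at 65.2° with length 23.9, so Q = 23.9·(cos 65.2°, sin 65.2°) = (10.025, 21.696). ∠WQD = 143.3°, so QD runs at 65.2° + (180° − 143.3°) = 101.90° from the x-axis; with |QD| = 34.4, D = Q + 34.4·(cos 101.90°, sin 101.90°) = (2.9315, 55.357). QD ⟂ DS; with |DS| = 10.5 on the left of QD, S = D + 10.5·(-0.97851, -0.20620) = (-7.3429, 53.191). Then |WS| = |S − W| = 53.696.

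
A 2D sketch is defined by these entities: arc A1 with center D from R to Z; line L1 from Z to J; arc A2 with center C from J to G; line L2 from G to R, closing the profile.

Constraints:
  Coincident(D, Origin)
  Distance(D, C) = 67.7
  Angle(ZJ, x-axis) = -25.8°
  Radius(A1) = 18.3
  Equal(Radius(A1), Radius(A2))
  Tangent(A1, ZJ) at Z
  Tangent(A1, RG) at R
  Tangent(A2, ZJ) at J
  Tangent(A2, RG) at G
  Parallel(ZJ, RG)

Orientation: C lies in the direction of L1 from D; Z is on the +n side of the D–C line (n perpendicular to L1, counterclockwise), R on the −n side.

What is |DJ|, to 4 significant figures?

70.13

The slot axis is L1's direction at -25.8°, so u = (cos -25.8°, sin -25.8°) = (0.9003, -0.4352) and n = (−sin -25.8°, cos -25.8°) = (0.4352, 0.9003). D is at the origin and C lies 67.7 along u from D, so C = 67.7·u = (60.95, -29.47). Tangency of A1 to both parallel lines with radius 18.3 puts Z and R at D ± 18.3·n: Z = (7.965, 16.48), R = (-7.965, -16.48). Equal radii place J and G the same way about C: J = C + 18.3·n = (68.92, -12.99), G = C − 18.3·n = (52.99, -45.94). Then |DJ| = |J − D| = 70.13.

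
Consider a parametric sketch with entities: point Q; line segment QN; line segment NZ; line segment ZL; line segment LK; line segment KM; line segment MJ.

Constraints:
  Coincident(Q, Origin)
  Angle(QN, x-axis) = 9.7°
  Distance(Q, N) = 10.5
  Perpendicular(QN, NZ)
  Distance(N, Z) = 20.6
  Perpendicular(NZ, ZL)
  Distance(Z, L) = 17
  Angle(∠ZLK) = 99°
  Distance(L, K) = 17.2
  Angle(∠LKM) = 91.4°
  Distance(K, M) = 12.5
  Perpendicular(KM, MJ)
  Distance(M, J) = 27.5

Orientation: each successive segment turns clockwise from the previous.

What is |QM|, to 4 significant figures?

3.387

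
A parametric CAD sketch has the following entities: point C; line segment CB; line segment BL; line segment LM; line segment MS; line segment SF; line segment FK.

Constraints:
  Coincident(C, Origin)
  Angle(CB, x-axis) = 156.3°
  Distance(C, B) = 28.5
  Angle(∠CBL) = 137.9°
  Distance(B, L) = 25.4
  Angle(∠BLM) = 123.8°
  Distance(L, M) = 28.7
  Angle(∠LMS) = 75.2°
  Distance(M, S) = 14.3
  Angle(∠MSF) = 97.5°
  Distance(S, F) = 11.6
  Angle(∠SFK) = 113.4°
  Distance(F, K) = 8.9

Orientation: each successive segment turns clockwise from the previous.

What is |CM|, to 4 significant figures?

62.69

C is at the origin; CB runs at 156.3° with length 28.5, so B = (-26.10, 11.46). ∠CBL = 137.9° gives BL at 114.2° from the x-axis; with |BL| = 25.4, L = (-36.51, 34.62). ∠BLM = 123.8° gives LM at 58.00° from the x-axis; with |LM| = 28.7, M = (-21.30, 58.96). Then |CM| = |M − C| = 62.69.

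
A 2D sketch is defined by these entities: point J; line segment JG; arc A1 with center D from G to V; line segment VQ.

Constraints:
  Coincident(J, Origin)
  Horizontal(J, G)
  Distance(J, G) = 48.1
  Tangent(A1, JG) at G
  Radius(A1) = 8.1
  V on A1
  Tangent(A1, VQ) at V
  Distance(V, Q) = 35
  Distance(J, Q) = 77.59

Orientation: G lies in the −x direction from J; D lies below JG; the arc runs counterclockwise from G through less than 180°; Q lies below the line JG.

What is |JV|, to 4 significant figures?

55.99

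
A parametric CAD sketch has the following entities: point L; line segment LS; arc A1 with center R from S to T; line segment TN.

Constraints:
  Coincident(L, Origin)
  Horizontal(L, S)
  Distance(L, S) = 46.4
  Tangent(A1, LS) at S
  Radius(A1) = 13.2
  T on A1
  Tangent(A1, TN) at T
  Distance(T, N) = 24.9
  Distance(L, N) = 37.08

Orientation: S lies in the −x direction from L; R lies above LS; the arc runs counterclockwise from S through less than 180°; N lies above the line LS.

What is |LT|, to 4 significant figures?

35.44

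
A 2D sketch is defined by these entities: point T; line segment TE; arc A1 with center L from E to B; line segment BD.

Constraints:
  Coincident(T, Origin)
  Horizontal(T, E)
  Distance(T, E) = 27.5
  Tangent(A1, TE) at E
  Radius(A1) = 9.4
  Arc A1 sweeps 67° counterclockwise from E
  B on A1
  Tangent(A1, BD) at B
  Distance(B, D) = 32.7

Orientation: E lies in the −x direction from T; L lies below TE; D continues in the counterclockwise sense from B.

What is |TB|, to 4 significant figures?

36.60

T is at the origin; T and E share the same y with |TE| = 27.5 and E on the −x side, so E = (-27.50, 0.000). A1 meets TE tangentially, so LE is at right angles to TE, so L = E + (0, -9.4) = (-27.50, -9.400). On A1, E sits at bearing 90° from L; a 67° counterclockwise sweep puts B at bearing 157°, so B = L + 9.4·(cos 157°, sin 157°) = (-36.15, -5.727). Then |TB| = |B − T| = 36.60.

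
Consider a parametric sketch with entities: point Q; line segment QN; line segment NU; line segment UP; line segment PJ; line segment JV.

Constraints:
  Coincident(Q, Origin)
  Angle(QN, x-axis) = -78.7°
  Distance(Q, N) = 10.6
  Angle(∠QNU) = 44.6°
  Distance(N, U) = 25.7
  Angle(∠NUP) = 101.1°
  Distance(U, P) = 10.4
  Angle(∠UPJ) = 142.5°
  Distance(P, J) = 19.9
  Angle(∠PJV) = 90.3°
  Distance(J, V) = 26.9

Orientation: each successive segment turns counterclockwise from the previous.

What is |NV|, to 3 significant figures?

17.0

Q is at the origin; QN runs at -78.7° with length 10.6, so N = (2.08, -10.4). ∠QNU = 44.6° gives NU at 56.7° from the x-axis; with |NU| = 25.7, U = (16.2, 11.1). ∠NUP = 101.1° gives UP at 136° from the x-axis; with |UP| = 10.4, P = (8.76, 18.4). ∠UPJ = 142.5° gives PJ at 173° from the x-axis; with |PJ| = 19.9, J = (-11.0, 20.8). ∠PJV = 90.3° gives JV at -97.2° from the x-axis; with |JV| = 26.9, V = (-14.4, -5.93). Then |NV| = |V − N| = 17.0.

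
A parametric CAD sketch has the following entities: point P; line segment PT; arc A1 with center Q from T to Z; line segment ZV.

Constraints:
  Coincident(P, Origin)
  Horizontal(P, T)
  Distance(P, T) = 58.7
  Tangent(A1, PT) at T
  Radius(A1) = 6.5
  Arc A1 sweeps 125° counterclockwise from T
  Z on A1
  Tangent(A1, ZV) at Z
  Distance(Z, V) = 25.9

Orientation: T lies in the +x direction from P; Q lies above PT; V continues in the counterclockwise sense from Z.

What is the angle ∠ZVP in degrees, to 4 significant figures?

92.40°

On A1, T sits at bearing -90° from Q; a 125° counterclockwise sweep puts Z at bearing 35°, so Z = Q + 6.5·(cos 35°, sin 35°) = (64.02, 10.23). The tangent condition forces QZ to be normal to ZV, so ZV runs along (−sin 35°, cos 35°); with |ZV| = 25.9, V = (49.17, 31.44). Then cos ∠ZVP = VZ·VP / (|VZ||VP|), giving 92.40°.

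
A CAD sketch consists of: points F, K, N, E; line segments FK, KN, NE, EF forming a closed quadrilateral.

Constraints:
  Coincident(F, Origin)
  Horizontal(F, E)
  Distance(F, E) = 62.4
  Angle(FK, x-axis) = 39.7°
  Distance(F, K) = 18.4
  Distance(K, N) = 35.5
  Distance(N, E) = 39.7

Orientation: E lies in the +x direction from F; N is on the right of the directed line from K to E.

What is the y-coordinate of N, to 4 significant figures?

-20.71

Checks: |KN| = 35.50 ✓; |NE| = 39.70 ✓.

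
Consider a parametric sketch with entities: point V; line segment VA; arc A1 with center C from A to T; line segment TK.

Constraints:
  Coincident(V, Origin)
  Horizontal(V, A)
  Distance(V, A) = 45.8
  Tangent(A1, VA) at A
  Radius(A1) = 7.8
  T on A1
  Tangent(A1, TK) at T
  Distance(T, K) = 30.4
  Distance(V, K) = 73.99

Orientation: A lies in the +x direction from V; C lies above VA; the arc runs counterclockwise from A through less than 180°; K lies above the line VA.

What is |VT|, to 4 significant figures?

52.77

Checks: ∠(CA, AV) = 90.00° ✓; |CT| = 7.800 ✓; ∠(CT, TK) = 90.00° ✓; |TK| = 30.40 ✓; |VK| = 73.99 ✓.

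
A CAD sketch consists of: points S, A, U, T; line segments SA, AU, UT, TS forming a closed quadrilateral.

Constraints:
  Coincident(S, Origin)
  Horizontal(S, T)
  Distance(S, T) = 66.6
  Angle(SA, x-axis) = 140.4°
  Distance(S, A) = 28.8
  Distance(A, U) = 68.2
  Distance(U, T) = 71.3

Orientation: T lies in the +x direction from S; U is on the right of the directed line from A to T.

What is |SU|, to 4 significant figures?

43.20

Checks: |AU| = 68.20 ✓; |UT| = 71.30 ✓.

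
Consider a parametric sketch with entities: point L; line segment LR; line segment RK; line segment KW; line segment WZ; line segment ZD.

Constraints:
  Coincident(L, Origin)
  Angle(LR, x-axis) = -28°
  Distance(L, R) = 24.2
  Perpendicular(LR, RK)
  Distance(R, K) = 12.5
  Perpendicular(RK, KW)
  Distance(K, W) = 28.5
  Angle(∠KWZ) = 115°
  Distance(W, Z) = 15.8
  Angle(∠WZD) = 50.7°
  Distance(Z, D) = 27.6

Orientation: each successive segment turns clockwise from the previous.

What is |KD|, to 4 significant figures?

11.29

L is at the origin; LR runs at -28.0° with length 24.2, so R = (21.37, -11.36). LR is perpendicular to RK, so RK runs at -118.0°; with |RK| = 12.5, K = (15.50, -22.40). RK ⟂ KW, so KW runs at 152.0°; with |KW| = 28.5, W = (-9.665, -9.018). ∠KWZ = 115.0° gives WZ at 87.00° from the x-axis; with |WZ| = 15.8, Z = (-8.838, 6.760). ∠WZD = 50.7° gives ZD at -42.30° from the x-axis; with |ZD| = 27.6, D = (11.58, -11.81). Then |KD| = |D − K| = 11.29.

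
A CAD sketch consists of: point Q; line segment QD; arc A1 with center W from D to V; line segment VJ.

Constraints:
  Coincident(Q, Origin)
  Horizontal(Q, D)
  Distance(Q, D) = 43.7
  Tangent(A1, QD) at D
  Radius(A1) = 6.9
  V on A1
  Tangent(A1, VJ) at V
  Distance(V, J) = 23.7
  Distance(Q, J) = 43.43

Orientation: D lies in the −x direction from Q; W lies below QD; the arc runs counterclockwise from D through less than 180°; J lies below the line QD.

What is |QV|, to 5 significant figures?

50.088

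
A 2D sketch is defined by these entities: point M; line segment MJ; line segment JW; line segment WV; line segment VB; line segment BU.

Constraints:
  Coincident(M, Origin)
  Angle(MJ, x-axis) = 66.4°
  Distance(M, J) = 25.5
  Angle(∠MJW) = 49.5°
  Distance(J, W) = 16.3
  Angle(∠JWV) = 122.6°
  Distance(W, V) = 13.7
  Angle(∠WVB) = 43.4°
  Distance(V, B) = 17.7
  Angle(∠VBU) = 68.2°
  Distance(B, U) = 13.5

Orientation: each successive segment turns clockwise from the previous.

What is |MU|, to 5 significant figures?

23.181

∠WVB = 43.4° gives VB at 101.90° from the x-axis; with |VB| = 17.7, B = (6.5207, 14.343). ∠VBU = 68.2° gives BU at -9.9000° from the x-axis; with |BU| = 13.5, U = (19.820, 12.022). Then |MU| = |U − M| = 23.181.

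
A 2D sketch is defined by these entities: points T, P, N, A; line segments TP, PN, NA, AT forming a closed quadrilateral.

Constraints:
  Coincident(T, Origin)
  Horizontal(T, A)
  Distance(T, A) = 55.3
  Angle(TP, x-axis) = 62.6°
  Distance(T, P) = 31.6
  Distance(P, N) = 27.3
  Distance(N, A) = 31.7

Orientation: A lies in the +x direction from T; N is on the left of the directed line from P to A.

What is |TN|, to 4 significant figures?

50.73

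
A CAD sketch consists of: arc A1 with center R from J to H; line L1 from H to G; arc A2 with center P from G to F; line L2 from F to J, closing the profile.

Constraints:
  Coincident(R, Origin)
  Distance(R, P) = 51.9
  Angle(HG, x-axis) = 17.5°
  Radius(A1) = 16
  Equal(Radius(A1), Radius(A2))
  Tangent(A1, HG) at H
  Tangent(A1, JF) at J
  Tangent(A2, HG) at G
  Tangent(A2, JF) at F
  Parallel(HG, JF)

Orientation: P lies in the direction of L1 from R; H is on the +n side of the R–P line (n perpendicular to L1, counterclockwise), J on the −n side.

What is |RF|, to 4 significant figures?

54.31

The slot axis is L1's direction at 17.5°, so u = (cos 17.5°, sin 17.5°) = (0.9537, 0.3007) and n = (−sin 17.5°, cos 17.5°) = (-0.3007, 0.9537). R is at the origin and P lies 51.9 along u from R, so P = 51.9·u = (49.50, 15.61). Tangency of A1 to both parallel lines with radius 16.0 puts H and J at R ± 16.0·n: H = (-4.811, 15.26), J = (4.811, -15.26). Equal radii place G and F the same way about P: G = P + 16.0·n = (44.69, 30.87), F = P − 16.0·n = (54.31, 0.3472). Then |RF| = |F − R| = 54.31.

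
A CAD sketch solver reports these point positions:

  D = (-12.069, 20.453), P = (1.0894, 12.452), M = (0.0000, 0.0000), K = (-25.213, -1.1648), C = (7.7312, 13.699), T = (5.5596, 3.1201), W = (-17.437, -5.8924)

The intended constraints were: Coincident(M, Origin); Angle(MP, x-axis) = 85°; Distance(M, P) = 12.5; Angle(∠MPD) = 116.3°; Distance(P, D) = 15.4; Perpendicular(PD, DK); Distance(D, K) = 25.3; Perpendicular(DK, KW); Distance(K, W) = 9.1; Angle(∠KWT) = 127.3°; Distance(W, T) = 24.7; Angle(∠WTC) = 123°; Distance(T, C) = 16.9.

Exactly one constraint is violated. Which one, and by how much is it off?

Distance(T, C) = 16.9 — off by 6.10.

M = (0.00, 0.00) ✓; MP at 85.00° ✓; |MP| = 12.50 ✓; ∠MPD = 116.3° ✓; |PD| = 15.40 ✓; ∠(PD, DK) = 90.00° ✓; |DK| = 25.30 ✓; ∠(DK, KW) = 90.00° ✓; |KW| = 9.100 ✓; ∠KWT = 127.3° ✓; |WT| = 24.70 ✓; ∠WTC = 123.0° ✓; |TC| = 10.80 ✗.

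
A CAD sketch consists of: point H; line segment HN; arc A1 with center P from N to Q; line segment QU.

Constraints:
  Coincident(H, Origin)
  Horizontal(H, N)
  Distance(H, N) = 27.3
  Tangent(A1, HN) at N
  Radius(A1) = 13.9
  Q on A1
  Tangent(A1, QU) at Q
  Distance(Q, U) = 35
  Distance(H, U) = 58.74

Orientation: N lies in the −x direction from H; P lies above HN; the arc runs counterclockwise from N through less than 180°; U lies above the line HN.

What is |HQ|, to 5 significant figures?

24.161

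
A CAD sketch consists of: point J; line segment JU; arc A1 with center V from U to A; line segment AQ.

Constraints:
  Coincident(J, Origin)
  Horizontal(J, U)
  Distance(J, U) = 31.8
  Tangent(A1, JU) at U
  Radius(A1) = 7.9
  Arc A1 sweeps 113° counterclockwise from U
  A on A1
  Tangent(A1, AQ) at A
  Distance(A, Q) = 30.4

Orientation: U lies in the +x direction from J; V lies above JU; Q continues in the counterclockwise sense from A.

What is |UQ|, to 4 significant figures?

39.24

On A1, U sits at bearing -90° from V; a 113° counterclockwise sweep puts A at bearing 23°, so A = V + 7.9·(cos 23°, sin 23°) = (39.07, 10.99). A1 meets AQ tangentially, so VA is at right angles to AQ, so AQ runs along (−sin 23°, cos 23°); with |AQ| = 30.4, Q = (27.19, 38.97). Then |UQ| = |Q − U| = 39.24.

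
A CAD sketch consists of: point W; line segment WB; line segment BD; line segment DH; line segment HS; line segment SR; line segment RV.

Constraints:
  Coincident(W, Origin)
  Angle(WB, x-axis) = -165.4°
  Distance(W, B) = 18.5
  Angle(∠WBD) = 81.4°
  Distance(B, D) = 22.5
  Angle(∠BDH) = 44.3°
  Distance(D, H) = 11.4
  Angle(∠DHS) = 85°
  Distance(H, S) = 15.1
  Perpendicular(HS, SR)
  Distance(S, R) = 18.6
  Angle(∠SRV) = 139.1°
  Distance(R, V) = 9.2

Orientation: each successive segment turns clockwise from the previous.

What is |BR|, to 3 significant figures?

24.7

W is at the origin; WB runs at -165.4° with length 18.5, so B = (-17.9, -4.66). ∠WBD = 81.4° gives BD at 96.0° from the x-axis; with |BD| = 22.5, D = (-20.3, 17.7). ∠BDH = 44.3° gives DH at -39.7° from the x-axis; with |DH| = 11.4, H = (-11.5, 10.4). ∠DHS = 85.0° gives HS at -135° from the x-axis; with |HS| = 15.1, S = (-22.1, -0.302). The perpendicularity gives SR at right angles to HS, so SR runs at 135°; with |SR| = 18.6, R = (-35.3, 12.8). Then |BR| = |R − B| = 24.7.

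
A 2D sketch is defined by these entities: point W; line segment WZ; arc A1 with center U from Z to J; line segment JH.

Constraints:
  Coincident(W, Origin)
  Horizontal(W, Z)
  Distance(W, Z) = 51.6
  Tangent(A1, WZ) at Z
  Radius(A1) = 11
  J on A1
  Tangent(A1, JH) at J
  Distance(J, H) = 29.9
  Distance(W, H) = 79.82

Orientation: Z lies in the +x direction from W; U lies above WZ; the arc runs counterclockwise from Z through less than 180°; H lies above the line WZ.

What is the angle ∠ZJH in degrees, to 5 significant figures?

143.85°

W is at the origin; WZ is horizontal with |WZ| = 51.6 and Z on the +x side, so Z = (51.600, 0.0000). The tangent condition forces UZ to be normal to WZ, so U = Z + (0, 11) = (51.600, 11.000). Since UJ ⟂ JH (tangency), |UH| = √(11.0² + 29.9²) = 31.859 regardless of where J sits on A1. So H lies on both circle(W, 79.82) and circle(U, 31.859); the above-WZ intersection is H = (71.169, 36.141). J is the foot of the tangent from H: J = (62.079, 7.6558).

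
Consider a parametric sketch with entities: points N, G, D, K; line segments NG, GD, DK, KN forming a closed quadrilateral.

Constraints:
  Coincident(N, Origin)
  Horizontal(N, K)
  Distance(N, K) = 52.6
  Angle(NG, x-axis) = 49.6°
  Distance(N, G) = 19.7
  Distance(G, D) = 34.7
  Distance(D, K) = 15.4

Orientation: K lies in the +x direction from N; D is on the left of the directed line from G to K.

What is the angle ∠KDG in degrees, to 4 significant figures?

110.3°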